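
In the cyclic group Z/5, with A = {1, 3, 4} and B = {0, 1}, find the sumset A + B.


Work in Z/5Z: reduce every sum a + b modulo 5.
Enumerate all 6 pairs:
a = 1: 1+0=1, 1+1=2
a = 3: 3+0=3, 3+1=4
a = 4: 4+0=4, 4+1=0
Distinct residues collected: {0, 1, 2, 3, 4}
|A + B| = 5 (out of 5 total residues).

A + B = {0, 1, 2, 3, 4}


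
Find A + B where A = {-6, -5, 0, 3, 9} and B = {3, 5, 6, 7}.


A + B = {a + b : a ∈ A, b ∈ B}.
Enumerate all |A|·|B| = 5·4 = 20 pairs (a, b) and collect distinct sums.
a = -6: -6+3=-3, -6+5=-1, -6+6=0, -6+7=1
a = -5: -5+3=-2, -5+5=0, -5+6=1, -5+7=2
a = 0: 0+3=3, 0+5=5, 0+6=6, 0+7=7
a = 3: 3+3=6, 3+5=8, 3+6=9, 3+7=10
a = 9: 9+3=12, 9+5=14, 9+6=15, 9+7=16
Collecting distinct sums: A + B = {-3, -2, -1, 0, 1, 2, 3, 5, 6, 7, 8, 9, 10, 12, 14, 15, 16}
|A + B| = 17

A + B = {-3, -2, -1, 0, 1, 2, 3, 5, 6, 7, 8, 9, 10, 12, 14, 15, 16}


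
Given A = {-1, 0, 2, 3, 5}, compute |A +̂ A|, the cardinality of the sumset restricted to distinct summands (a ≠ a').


Restricted sumset: A +̂ A = {a + a' : a ∈ A, a' ∈ A, a ≠ a'}.
Equivalently, take A + A and drop any sum 2a that is achievable ONLY as a + a for a ∈ A (i.e. sums representable only with equal summands).
Enumerate pairs (a, a') with a < a' (symmetric, so each unordered pair gives one sum; this covers all a ≠ a'):
  -1 + 0 = -1
  -1 + 2 = 1
  -1 + 3 = 2
  -1 + 5 = 4
  0 + 2 = 2
  0 + 3 = 3
  0 + 5 = 5
  2 + 3 = 5
  2 + 5 = 7
  3 + 5 = 8
Collected distinct sums: {-1, 1, 2, 3, 4, 5, 7, 8}
|A +̂ A| = 8
(Reference bound: |A +̂ A| ≥ 2|A| - 3 for |A| ≥ 2, with |A| = 5 giving ≥ 7.)

|A +̂ A| = 8


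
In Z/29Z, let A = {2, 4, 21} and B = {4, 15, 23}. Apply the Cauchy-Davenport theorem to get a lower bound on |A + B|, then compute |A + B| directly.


Cauchy-Davenport: |A + B| ≥ min(p, |A| + |B| - 1) for A, B nonempty in Z/pZ.
|A| = 3, |B| = 3, p = 29.
CD lower bound = min(29, 3 + 3 - 1) = min(29, 5) = 5.
Compute A + B mod 29 directly:
a = 2: 2+4=6, 2+15=17, 2+23=25
a = 4: 4+4=8, 4+15=19, 4+23=27
a = 21: 21+4=25, 21+15=7, 21+23=15
A + B = {6, 7, 8, 15, 17, 19, 25, 27}, so |A + B| = 8.
Verify: 8 ≥ 5? Yes ✓.

CD lower bound = 5, actual |A + B| = 8.


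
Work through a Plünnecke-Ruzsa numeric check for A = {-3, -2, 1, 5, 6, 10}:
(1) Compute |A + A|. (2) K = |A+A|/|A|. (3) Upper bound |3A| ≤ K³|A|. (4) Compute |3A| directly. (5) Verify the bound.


|A| = 6.
Step 1: Compute A + A by enumerating all 36 pairs.
A + A = {-6, -5, -4, -2, -1, 2, 3, 4, 6, 7, 8, 10, 11, 12, 15, 16, 20}, so |A + A| = 17.
Step 2: Doubling constant K = |A + A|/|A| = 17/6 = 17/6 ≈ 2.8333.
Step 3: Plünnecke-Ruzsa gives |3A| ≤ K³·|A| = (2.8333)³ · 6 ≈ 136.4722.
Step 4: Compute 3A = A + A + A directly by enumerating all triples (a,b,c) ∈ A³; |3A| = 33.
Step 5: Check 33 ≤ 136.4722? Yes ✓.

K = 17/6, Plünnecke-Ruzsa bound K³|A| ≈ 136.4722, |3A| = 33, inequality holds.


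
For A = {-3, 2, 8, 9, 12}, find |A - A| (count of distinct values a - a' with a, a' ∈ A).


A - A = {a - a' : a, a' ∈ A}; |A| = 5.
Bounds: 2|A|-1 ≤ |A - A| ≤ |A|² - |A| + 1, i.e. 9 ≤ |A - A| ≤ 21.
Note: 0 ∈ A - A always (from a - a). The set is symmetric: if d ∈ A - A then -d ∈ A - A.
Enumerate nonzero differences d = a - a' with a > a' (then include -d):
Positive differences: {1, 3, 4, 5, 6, 7, 10, 11, 12, 15}
Full difference set: {0} ∪ (positive diffs) ∪ (negative diffs).
|A - A| = 1 + 2·10 = 21 (matches direct enumeration: 21).

|A - A| = 21


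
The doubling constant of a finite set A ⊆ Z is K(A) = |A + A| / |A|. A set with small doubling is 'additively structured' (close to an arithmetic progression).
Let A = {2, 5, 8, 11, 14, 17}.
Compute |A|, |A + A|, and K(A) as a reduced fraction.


|A| = 6.
Compute A + A by enumerating all 36 pairs.
A + A = {4, 7, 10, 13, 16, 19, 22, 25, 28, 31, 34}, so |A + A| = 11.
K = |A + A| / |A| = 11/6 (already in lowest terms) ≈ 1.8333.
Reference: AP of size 6 gives K = 11/6 ≈ 1.8333; a fully generic set of size 6 gives K ≈ 3.5000.

|A| = 6, |A + A| = 11, K = 11/6.


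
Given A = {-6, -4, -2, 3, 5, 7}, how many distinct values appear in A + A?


A + A = {a + a' : a, a' ∈ A}; |A| = 6.
General bounds: 2|A| - 1 ≤ |A + A| ≤ |A|(|A|+1)/2, i.e. 11 ≤ |A + A| ≤ 21.
Lower bound 2|A|-1 is attained iff A is an arithmetic progression.
Enumerate sums a + a' for a ≤ a' (symmetric, so this suffices):
a = -6: -6+-6=-12, -6+-4=-10, -6+-2=-8, -6+3=-3, -6+5=-1, -6+7=1
a = -4: -4+-4=-8, -4+-2=-6, -4+3=-1, -4+5=1, -4+7=3
a = -2: -2+-2=-4, -2+3=1, -2+5=3, -2+7=5
a = 3: 3+3=6, 3+5=8, 3+7=10
a = 5: 5+5=10, 5+7=12
a = 7: 7+7=14
Distinct sums: {-12, -10, -8, -6, -4, -3, -1, 1, 3, 5, 6, 8, 10, 12, 14}
|A + A| = 15

|A + A| = 15


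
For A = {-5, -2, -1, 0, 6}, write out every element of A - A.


A - A = {a - a' : a, a' ∈ A}.
Compute a - a' for each ordered pair (a, a'):
a = -5: -5--5=0, -5--2=-3, -5--1=-4, -5-0=-5, -5-6=-11
a = -2: -2--5=3, -2--2=0, -2--1=-1, -2-0=-2, -2-6=-8
a = -1: -1--5=4, -1--2=1, -1--1=0, -1-0=-1, -1-6=-7
a = 0: 0--5=5, 0--2=2, 0--1=1, 0-0=0, 0-6=-6
a = 6: 6--5=11, 6--2=8, 6--1=7, 6-0=6, 6-6=0
Collecting distinct values (and noting 0 appears from a-a):
A - A = {-11, -8, -7, -6, -5, -4, -3, -2, -1, 0, 1, 2, 3, 4, 5, 6, 7, 8, 11}
|A - A| = 19

A - A = {-11, -8, -7, -6, -5, -4, -3, -2, -1, 0, 1, 2, 3, 4, 5, 6, 7, 8, 11}


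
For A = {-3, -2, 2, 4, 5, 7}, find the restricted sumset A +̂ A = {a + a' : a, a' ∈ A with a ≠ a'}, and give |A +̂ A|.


Restricted sumset: A +̂ A = {a + a' : a ∈ A, a' ∈ A, a ≠ a'}.
Equivalently, take A + A and drop any sum 2a that is achievable ONLY as a + a for a ∈ A (i.e. sums representable only with equal summands).
Enumerate pairs (a, a') with a < a' (symmetric, so each unordered pair gives one sum; this covers all a ≠ a'):
  -3 + -2 = -5
  -3 + 2 = -1
  -3 + 4 = 1
  -3 + 5 = 2
  -3 + 7 = 4
  -2 + 2 = 0
  -2 + 4 = 2
  -2 + 5 = 3
  -2 + 7 = 5
  2 + 4 = 6
  2 + 5 = 7
  2 + 7 = 9
  4 + 5 = 9
  4 + 7 = 11
  5 + 7 = 12
Collected distinct sums: {-5, -1, 0, 1, 2, 3, 4, 5, 6, 7, 9, 11, 12}
|A +̂ A| = 13
(Reference bound: |A +̂ A| ≥ 2|A| - 3 for |A| ≥ 2, with |A| = 6 giving ≥ 9.)

|A +̂ A| = 13


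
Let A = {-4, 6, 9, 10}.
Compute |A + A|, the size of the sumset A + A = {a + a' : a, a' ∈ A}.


A + A = {a + a' : a, a' ∈ A}; |A| = 4.
General bounds: 2|A| - 1 ≤ |A + A| ≤ |A|(|A|+1)/2, i.e. 7 ≤ |A + A| ≤ 10.
Lower bound 2|A|-1 is attained iff A is an arithmetic progression.
Enumerate sums a + a' for a ≤ a' (symmetric, so this suffices):
a = -4: -4+-4=-8, -4+6=2, -4+9=5, -4+10=6
a = 6: 6+6=12, 6+9=15, 6+10=16
a = 9: 9+9=18, 9+10=19
a = 10: 10+10=20
Distinct sums: {-8, 2, 5, 6, 12, 15, 16, 18, 19, 20}
|A + A| = 10

|A + A| = 10


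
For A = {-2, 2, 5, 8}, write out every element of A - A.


A - A = {a - a' : a, a' ∈ A}.
Compute a - a' for each ordered pair (a, a'):
a = -2: -2--2=0, -2-2=-4, -2-5=-7, -2-8=-10
a = 2: 2--2=4, 2-2=0, 2-5=-3, 2-8=-6
a = 5: 5--2=7, 5-2=3, 5-5=0, 5-8=-3
a = 8: 8--2=10, 8-2=6, 8-5=3, 8-8=0
Collecting distinct values (and noting 0 appears from a-a):
A - A = {-10, -7, -6, -4, -3, 0, 3, 4, 6, 7, 10}
|A - A| = 11

A - A = {-10, -7, -6, -4, -3, 0, 3, 4, 6, 7, 10}


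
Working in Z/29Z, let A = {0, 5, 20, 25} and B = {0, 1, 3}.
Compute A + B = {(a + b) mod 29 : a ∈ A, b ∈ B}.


Work in Z/29Z: reduce every sum a + b modulo 29.
Enumerate all 12 pairs:
a = 0: 0+0=0, 0+1=1, 0+3=3
a = 5: 5+0=5, 5+1=6, 5+3=8
a = 20: 20+0=20, 20+1=21, 20+3=23
a = 25: 25+0=25, 25+1=26, 25+3=28
Distinct residues collected: {0, 1, 3, 5, 6, 8, 20, 21, 23, 25, 26, 28}
|A + B| = 12 (out of 29 total residues).

A + B = {0, 1, 3, 5, 6, 8, 20, 21, 23, 25, 26, 28}


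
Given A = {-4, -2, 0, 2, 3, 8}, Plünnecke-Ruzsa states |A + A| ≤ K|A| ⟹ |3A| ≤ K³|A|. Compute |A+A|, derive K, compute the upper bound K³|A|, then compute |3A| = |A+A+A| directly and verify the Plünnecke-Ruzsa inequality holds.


|A| = 6.
Step 1: Compute A + A by enumerating all 36 pairs.
A + A = {-8, -6, -4, -2, -1, 0, 1, 2, 3, 4, 5, 6, 8, 10, 11, 16}, so |A + A| = 16.
Step 2: Doubling constant K = |A + A|/|A| = 16/6 = 16/6 ≈ 2.6667.
Step 3: Plünnecke-Ruzsa gives |3A| ≤ K³·|A| = (2.6667)³ · 6 ≈ 113.7778.
Step 4: Compute 3A = A + A + A directly by enumerating all triples (a,b,c) ∈ A³; |3A| = 28.
Step 5: Check 28 ≤ 113.7778? Yes ✓.

K = 16/6, Plünnecke-Ruzsa bound K³|A| ≈ 113.7778, |3A| = 28, inequality holds.


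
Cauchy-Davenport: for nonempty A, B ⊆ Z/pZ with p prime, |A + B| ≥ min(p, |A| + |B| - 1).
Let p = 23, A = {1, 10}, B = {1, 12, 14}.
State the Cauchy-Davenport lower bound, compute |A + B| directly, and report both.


Cauchy-Davenport: |A + B| ≥ min(p, |A| + |B| - 1) for A, B nonempty in Z/pZ.
|A| = 2, |B| = 3, p = 23.
CD lower bound = min(23, 2 + 3 - 1) = min(23, 4) = 4.
Compute A + B mod 23 directly:
a = 1: 1+1=2, 1+12=13, 1+14=15
a = 10: 10+1=11, 10+12=22, 10+14=1
A + B = {1, 2, 11, 13, 15, 22}, so |A + B| = 6.
Verify: 6 ≥ 4? Yes ✓.

CD lower bound = 4, actual |A + B| = 6.


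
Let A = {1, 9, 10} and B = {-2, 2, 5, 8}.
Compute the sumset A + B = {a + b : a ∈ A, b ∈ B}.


A + B = {a + b : a ∈ A, b ∈ B}.
Enumerate all |A|·|B| = 3·4 = 12 pairs (a, b) and collect distinct sums.
a = 1: 1+-2=-1, 1+2=3, 1+5=6, 1+8=9
a = 9: 9+-2=7, 9+2=11, 9+5=14, 9+8=17
a = 10: 10+-2=8, 10+2=12, 10+5=15, 10+8=18
Collecting distinct sums: A + B = {-1, 3, 6, 7, 8, 9, 11, 12, 14, 15, 17, 18}
|A + B| = 12

A + B = {-1, 3, 6, 7, 8, 9, 11, 12, 14, 15, 17, 18}


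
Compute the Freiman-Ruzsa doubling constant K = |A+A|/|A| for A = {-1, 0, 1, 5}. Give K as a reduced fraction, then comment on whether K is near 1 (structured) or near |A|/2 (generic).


|A| = 4.
Compute A + A by enumerating all 16 pairs.
A + A = {-2, -1, 0, 1, 2, 4, 5, 6, 10}, so |A + A| = 9.
K = |A + A| / |A| = 9/4 (already in lowest terms) ≈ 2.2500.
Reference: AP of size 4 gives K = 7/4 ≈ 1.7500; a fully generic set of size 4 gives K ≈ 2.5000.

|A| = 4, |A + A| = 9, K = 9/4.


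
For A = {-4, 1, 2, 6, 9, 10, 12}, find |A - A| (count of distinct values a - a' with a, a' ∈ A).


A - A = {a - a' : a, a' ∈ A}; |A| = 7.
Bounds: 2|A|-1 ≤ |A - A| ≤ |A|² - |A| + 1, i.e. 13 ≤ |A - A| ≤ 43.
Note: 0 ∈ A - A always (from a - a). The set is symmetric: if d ∈ A - A then -d ∈ A - A.
Enumerate nonzero differences d = a - a' with a > a' (then include -d):
Positive differences: {1, 2, 3, 4, 5, 6, 7, 8, 9, 10, 11, 13, 14, 16}
Full difference set: {0} ∪ (positive diffs) ∪ (negative diffs).
|A - A| = 1 + 2·14 = 29 (matches direct enumeration: 29).

|A - A| = 29


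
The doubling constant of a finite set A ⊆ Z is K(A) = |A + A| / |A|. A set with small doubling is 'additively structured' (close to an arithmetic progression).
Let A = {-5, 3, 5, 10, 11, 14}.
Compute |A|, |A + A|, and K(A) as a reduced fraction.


|A| = 6.
Compute A + A by enumerating all 36 pairs.
A + A = {-10, -2, 0, 5, 6, 8, 9, 10, 13, 14, 15, 16, 17, 19, 20, 21, 22, 24, 25, 28}, so |A + A| = 20.
K = |A + A| / |A| = 20/6 = 10/3 ≈ 3.3333.
Reference: AP of size 6 gives K = 11/6 ≈ 1.8333; a fully generic set of size 6 gives K ≈ 3.5000.

|A| = 6, |A + A| = 20, K = 20/6 = 10/3.


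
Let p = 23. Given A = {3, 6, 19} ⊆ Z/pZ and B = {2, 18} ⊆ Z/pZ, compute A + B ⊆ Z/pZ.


Work in Z/23Z: reduce every sum a + b modulo 23.
Enumerate all 6 pairs:
a = 3: 3+2=5, 3+18=21
a = 6: 6+2=8, 6+18=1
a = 19: 19+2=21, 19+18=14
Distinct residues collected: {1, 5, 8, 14, 21}
|A + B| = 5 (out of 23 total residues).

A + B = {1, 5, 8, 14, 21}


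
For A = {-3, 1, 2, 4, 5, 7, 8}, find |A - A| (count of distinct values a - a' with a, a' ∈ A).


A - A = {a - a' : a, a' ∈ A}; |A| = 7.
Bounds: 2|A|-1 ≤ |A - A| ≤ |A|² - |A| + 1, i.e. 13 ≤ |A - A| ≤ 43.
Note: 0 ∈ A - A always (from a - a). The set is symmetric: if d ∈ A - A then -d ∈ A - A.
Enumerate nonzero differences d = a - a' with a > a' (then include -d):
Positive differences: {1, 2, 3, 4, 5, 6, 7, 8, 10, 11}
Full difference set: {0} ∪ (positive diffs) ∪ (negative diffs).
|A - A| = 1 + 2·10 = 21 (matches direct enumeration: 21).

|A - A| = 21


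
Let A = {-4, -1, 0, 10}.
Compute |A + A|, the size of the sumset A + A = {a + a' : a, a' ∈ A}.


A + A = {a + a' : a, a' ∈ A}; |A| = 4.
General bounds: 2|A| - 1 ≤ |A + A| ≤ |A|(|A|+1)/2, i.e. 7 ≤ |A + A| ≤ 10.
Lower bound 2|A|-1 is attained iff A is an arithmetic progression.
Enumerate sums a + a' for a ≤ a' (symmetric, so this suffices):
a = -4: -4+-4=-8, -4+-1=-5, -4+0=-4, -4+10=6
a = -1: -1+-1=-2, -1+0=-1, -1+10=9
a = 0: 0+0=0, 0+10=10
a = 10: 10+10=20
Distinct sums: {-8, -5, -4, -2, -1, 0, 6, 9, 10, 20}
|A + A| = 10

|A + A| = 10


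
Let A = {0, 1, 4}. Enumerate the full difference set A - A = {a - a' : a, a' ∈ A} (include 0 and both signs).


A - A = {a - a' : a, a' ∈ A}.
Compute a - a' for each ordered pair (a, a'):
a = 0: 0-0=0, 0-1=-1, 0-4=-4
a = 1: 1-0=1, 1-1=0, 1-4=-3
a = 4: 4-0=4, 4-1=3, 4-4=0
Collecting distinct values (and noting 0 appears from a-a):
A - A = {-4, -3, -1, 0, 1, 3, 4}
|A - A| = 7

A - A = {-4, -3, -1, 0, 1, 3, 4}


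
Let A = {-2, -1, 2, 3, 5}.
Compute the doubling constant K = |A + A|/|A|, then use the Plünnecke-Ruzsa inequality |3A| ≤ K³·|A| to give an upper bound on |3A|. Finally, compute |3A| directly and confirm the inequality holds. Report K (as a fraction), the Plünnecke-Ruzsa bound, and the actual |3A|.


|A| = 5.
Step 1: Compute A + A by enumerating all 25 pairs.
A + A = {-4, -3, -2, 0, 1, 2, 3, 4, 5, 6, 7, 8, 10}, so |A + A| = 13.
Step 2: Doubling constant K = |A + A|/|A| = 13/5 = 13/5 ≈ 2.6000.
Step 3: Plünnecke-Ruzsa gives |3A| ≤ K³·|A| = (2.6000)³ · 5 ≈ 87.8800.
Step 4: Compute 3A = A + A + A directly by enumerating all triples (a,b,c) ∈ A³; |3A| = 21.
Step 5: Check 21 ≤ 87.8800? Yes ✓.

K = 13/5, Plünnecke-Ruzsa bound K³|A| ≈ 87.8800, |3A| = 21, inequality holds.


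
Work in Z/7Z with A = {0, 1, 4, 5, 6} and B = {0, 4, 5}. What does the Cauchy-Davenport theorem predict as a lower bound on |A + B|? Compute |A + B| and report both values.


Cauchy-Davenport: |A + B| ≥ min(p, |A| + |B| - 1) for A, B nonempty in Z/pZ.
|A| = 5, |B| = 3, p = 7.
CD lower bound = min(7, 5 + 3 - 1) = min(7, 7) = 7.
Compute A + B mod 7 directly:
a = 0: 0+0=0, 0+4=4, 0+5=5
a = 1: 1+0=1, 1+4=5, 1+5=6
a = 4: 4+0=4, 4+4=1, 4+5=2
a = 5: 5+0=5, 5+4=2, 5+5=3
a = 6: 6+0=6, 6+4=3, 6+5=4
A + B = {0, 1, 2, 3, 4, 5, 6}, so |A + B| = 7.
Verify: 7 ≥ 7? Yes ✓.

CD lower bound = 7, actual |A + B| = 7.


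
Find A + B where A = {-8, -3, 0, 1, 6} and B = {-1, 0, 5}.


A + B = {a + b : a ∈ A, b ∈ B}.
Enumerate all |A|·|B| = 5·3 = 15 pairs (a, b) and collect distinct sums.
a = -8: -8+-1=-9, -8+0=-8, -8+5=-3
a = -3: -3+-1=-4, -3+0=-3, -3+5=2
a = 0: 0+-1=-1, 0+0=0, 0+5=5
a = 1: 1+-1=0, 1+0=1, 1+5=6
a = 6: 6+-1=5, 6+0=6, 6+5=11
Collecting distinct sums: A + B = {-9, -8, -4, -3, -1, 0, 1, 2, 5, 6, 11}
|A + B| = 11

A + B = {-9, -8, -4, -3, -1, 0, 1, 2, 5, 6, 11}


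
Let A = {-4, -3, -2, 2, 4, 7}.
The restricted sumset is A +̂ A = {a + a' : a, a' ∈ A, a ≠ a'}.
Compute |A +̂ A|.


Restricted sumset: A +̂ A = {a + a' : a ∈ A, a' ∈ A, a ≠ a'}.
Equivalently, take A + A and drop any sum 2a that is achievable ONLY as a + a for a ∈ A (i.e. sums representable only with equal summands).
Enumerate pairs (a, a') with a < a' (symmetric, so each unordered pair gives one sum; this covers all a ≠ a'):
  -4 + -3 = -7
  -4 + -2 = -6
  -4 + 2 = -2
  -4 + 4 = 0
  -4 + 7 = 3
  -3 + -2 = -5
  -3 + 2 = -1
  -3 + 4 = 1
  -3 + 7 = 4
  -2 + 2 = 0
  -2 + 4 = 2
  -2 + 7 = 5
  2 + 4 = 6
  2 + 7 = 9
  4 + 7 = 11
Collected distinct sums: {-7, -6, -5, -2, -1, 0, 1, 2, 3, 4, 5, 6, 9, 11}
|A +̂ A| = 14
(Reference bound: |A +̂ A| ≥ 2|A| - 3 for |A| ≥ 2, with |A| = 6 giving ≥ 9.)

|A +̂ A| = 14


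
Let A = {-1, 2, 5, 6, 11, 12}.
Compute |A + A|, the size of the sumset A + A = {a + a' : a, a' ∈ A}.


A + A = {a + a' : a, a' ∈ A}; |A| = 6.
General bounds: 2|A| - 1 ≤ |A + A| ≤ |A|(|A|+1)/2, i.e. 11 ≤ |A + A| ≤ 21.
Lower bound 2|A|-1 is attained iff A is an arithmetic progression.
Enumerate sums a + a' for a ≤ a' (symmetric, so this suffices):
a = -1: -1+-1=-2, -1+2=1, -1+5=4, -1+6=5, -1+11=10, -1+12=11
a = 2: 2+2=4, 2+5=7, 2+6=8, 2+11=13, 2+12=14
a = 5: 5+5=10, 5+6=11, 5+11=16, 5+12=17
a = 6: 6+6=12, 6+11=17, 6+12=18
a = 11: 11+11=22, 11+12=23
a = 12: 12+12=24
Distinct sums: {-2, 1, 4, 5, 7, 8, 10, 11, 12, 13, 14, 16, 17, 18, 22, 23, 24}
|A + A| = 17

|A + A| = 17


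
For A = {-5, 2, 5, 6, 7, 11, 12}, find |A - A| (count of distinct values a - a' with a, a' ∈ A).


A - A = {a - a' : a, a' ∈ A}; |A| = 7.
Bounds: 2|A|-1 ≤ |A - A| ≤ |A|² - |A| + 1, i.e. 13 ≤ |A - A| ≤ 43.
Note: 0 ∈ A - A always (from a - a). The set is symmetric: if d ∈ A - A then -d ∈ A - A.
Enumerate nonzero differences d = a - a' with a > a' (then include -d):
Positive differences: {1, 2, 3, 4, 5, 6, 7, 9, 10, 11, 12, 16, 17}
Full difference set: {0} ∪ (positive diffs) ∪ (negative diffs).
|A - A| = 1 + 2·13 = 27 (matches direct enumeration: 27).

|A - A| = 27


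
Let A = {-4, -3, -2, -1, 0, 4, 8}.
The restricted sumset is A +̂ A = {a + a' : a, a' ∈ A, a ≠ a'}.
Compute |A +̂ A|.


Restricted sumset: A +̂ A = {a + a' : a ∈ A, a' ∈ A, a ≠ a'}.
Equivalently, take A + A and drop any sum 2a that is achievable ONLY as a + a for a ∈ A (i.e. sums representable only with equal summands).
Enumerate pairs (a, a') with a < a' (symmetric, so each unordered pair gives one sum; this covers all a ≠ a'):
  -4 + -3 = -7
  -4 + -2 = -6
  -4 + -1 = -5
  -4 + 0 = -4
  -4 + 4 = 0
  -4 + 8 = 4
  -3 + -2 = -5
  -3 + -1 = -4
  -3 + 0 = -3
  -3 + 4 = 1
  -3 + 8 = 5
  -2 + -1 = -3
  -2 + 0 = -2
  -2 + 4 = 2
  -2 + 8 = 6
  -1 + 0 = -1
  -1 + 4 = 3
  -1 + 8 = 7
  0 + 4 = 4
  0 + 8 = 8
  4 + 8 = 12
Collected distinct sums: {-7, -6, -5, -4, -3, -2, -1, 0, 1, 2, 3, 4, 5, 6, 7, 8, 12}
|A +̂ A| = 17
(Reference bound: |A +̂ A| ≥ 2|A| - 3 for |A| ≥ 2, with |A| = 7 giving ≥ 11.)

|A +̂ A| = 17


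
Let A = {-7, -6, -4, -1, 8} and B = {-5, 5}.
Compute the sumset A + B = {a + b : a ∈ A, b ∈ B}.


A + B = {a + b : a ∈ A, b ∈ B}.
Enumerate all |A|·|B| = 5·2 = 10 pairs (a, b) and collect distinct sums.
a = -7: -7+-5=-12, -7+5=-2
a = -6: -6+-5=-11, -6+5=-1
a = -4: -4+-5=-9, -4+5=1
a = -1: -1+-5=-6, -1+5=4
a = 8: 8+-5=3, 8+5=13
Collecting distinct sums: A + B = {-12, -11, -9, -6, -2, -1, 1, 3, 4, 13}
|A + B| = 10

A + B = {-12, -11, -9, -6, -2, -1, 1, 3, 4, 13}


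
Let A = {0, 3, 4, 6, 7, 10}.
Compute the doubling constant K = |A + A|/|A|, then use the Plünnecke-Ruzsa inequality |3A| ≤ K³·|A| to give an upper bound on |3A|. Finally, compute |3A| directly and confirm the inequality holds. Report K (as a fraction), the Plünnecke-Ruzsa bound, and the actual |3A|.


|A| = 6.
Step 1: Compute A + A by enumerating all 36 pairs.
A + A = {0, 3, 4, 6, 7, 8, 9, 10, 11, 12, 13, 14, 16, 17, 20}, so |A + A| = 15.
Step 2: Doubling constant K = |A + A|/|A| = 15/6 = 15/6 ≈ 2.5000.
Step 3: Plünnecke-Ruzsa gives |3A| ≤ K³·|A| = (2.5000)³ · 6 ≈ 93.7500.
Step 4: Compute 3A = A + A + A directly by enumerating all triples (a,b,c) ∈ A³; |3A| = 25.
Step 5: Check 25 ≤ 93.7500? Yes ✓.

K = 15/6, Plünnecke-Ruzsa bound K³|A| ≈ 93.7500, |3A| = 25, inequality holds.


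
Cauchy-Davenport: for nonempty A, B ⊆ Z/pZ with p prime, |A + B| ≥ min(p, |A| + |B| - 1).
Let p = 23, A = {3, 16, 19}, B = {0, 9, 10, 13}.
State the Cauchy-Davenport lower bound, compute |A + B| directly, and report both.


Cauchy-Davenport: |A + B| ≥ min(p, |A| + |B| - 1) for A, B nonempty in Z/pZ.
|A| = 3, |B| = 4, p = 23.
CD lower bound = min(23, 3 + 4 - 1) = min(23, 6) = 6.
Compute A + B mod 23 directly:
a = 3: 3+0=3, 3+9=12, 3+10=13, 3+13=16
a = 16: 16+0=16, 16+9=2, 16+10=3, 16+13=6
a = 19: 19+0=19, 19+9=5, 19+10=6, 19+13=9
A + B = {2, 3, 5, 6, 9, 12, 13, 16, 19}, so |A + B| = 9.
Verify: 9 ≥ 6? Yes ✓.

CD lower bound = 6, actual |A + B| = 9.


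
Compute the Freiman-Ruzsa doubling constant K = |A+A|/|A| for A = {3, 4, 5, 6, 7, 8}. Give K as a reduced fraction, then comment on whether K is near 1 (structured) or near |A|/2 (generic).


|A| = 6.
Compute A + A by enumerating all 36 pairs.
A + A = {6, 7, 8, 9, 10, 11, 12, 13, 14, 15, 16}, so |A + A| = 11.
K = |A + A| / |A| = 11/6 (already in lowest terms) ≈ 1.8333.
Reference: AP of size 6 gives K = 11/6 ≈ 1.8333; a fully generic set of size 6 gives K ≈ 3.5000.

|A| = 6, |A + A| = 11, K = 11/6.


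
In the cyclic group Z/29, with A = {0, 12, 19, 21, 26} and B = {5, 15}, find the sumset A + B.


Work in Z/29Z: reduce every sum a + b modulo 29.
Enumerate all 10 pairs:
a = 0: 0+5=5, 0+15=15
a = 12: 12+5=17, 12+15=27
a = 19: 19+5=24, 19+15=5
a = 21: 21+5=26, 21+15=7
a = 26: 26+5=2, 26+15=12
Distinct residues collected: {2, 5, 7, 12, 15, 17, 24, 26, 27}
|A + B| = 9 (out of 29 total residues).

A + B = {2, 5, 7, 12, 15, 17, 24, 26, 27}


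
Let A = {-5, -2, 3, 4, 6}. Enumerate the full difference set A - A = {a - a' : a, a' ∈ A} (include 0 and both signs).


A - A = {a - a' : a, a' ∈ A}.
Compute a - a' for each ordered pair (a, a'):
a = -5: -5--5=0, -5--2=-3, -5-3=-8, -5-4=-9, -5-6=-11
a = -2: -2--5=3, -2--2=0, -2-3=-5, -2-4=-6, -2-6=-8
a = 3: 3--5=8, 3--2=5, 3-3=0, 3-4=-1, 3-6=-3
a = 4: 4--5=9, 4--2=6, 4-3=1, 4-4=0, 4-6=-2
a = 6: 6--5=11, 6--2=8, 6-3=3, 6-4=2, 6-6=0
Collecting distinct values (and noting 0 appears from a-a):
A - A = {-11, -9, -8, -6, -5, -3, -2, -1, 0, 1, 2, 3, 5, 6, 8, 9, 11}
|A - A| = 17

A - A = {-11, -9, -8, -6, -5, -3, -2, -1, 0, 1, 2, 3, 5, 6, 8, 9, 11}


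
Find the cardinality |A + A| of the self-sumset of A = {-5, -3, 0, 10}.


A + A = {a + a' : a, a' ∈ A}; |A| = 4.
General bounds: 2|A| - 1 ≤ |A + A| ≤ |A|(|A|+1)/2, i.e. 7 ≤ |A + A| ≤ 10.
Lower bound 2|A|-1 is attained iff A is an arithmetic progression.
Enumerate sums a + a' for a ≤ a' (symmetric, so this suffices):
a = -5: -5+-5=-10, -5+-3=-8, -5+0=-5, -5+10=5
a = -3: -3+-3=-6, -3+0=-3, -3+10=7
a = 0: 0+0=0, 0+10=10
a = 10: 10+10=20
Distinct sums: {-10, -8, -6, -5, -3, 0, 5, 7, 10, 20}
|A + A| = 10

|A + A| = 10


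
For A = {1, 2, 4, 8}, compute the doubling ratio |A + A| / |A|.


|A| = 4.
Compute A + A by enumerating all 16 pairs.
A + A = {2, 3, 4, 5, 6, 8, 9, 10, 12, 16}, so |A + A| = 10.
K = |A + A| / |A| = 10/4 = 5/2 ≈ 2.5000.
Reference: AP of size 4 gives K = 7/4 ≈ 1.7500; a fully generic set of size 4 gives K ≈ 2.5000.

|A| = 4, |A + A| = 10, K = 10/4 = 5/2.


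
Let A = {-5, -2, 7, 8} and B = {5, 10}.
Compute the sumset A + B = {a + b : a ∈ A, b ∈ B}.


A + B = {a + b : a ∈ A, b ∈ B}.
Enumerate all |A|·|B| = 4·2 = 8 pairs (a, b) and collect distinct sums.
a = -5: -5+5=0, -5+10=5
a = -2: -2+5=3, -2+10=8
a = 7: 7+5=12, 7+10=17
a = 8: 8+5=13, 8+10=18
Collecting distinct sums: A + B = {0, 3, 5, 8, 12, 13, 17, 18}
|A + B| = 8

A + B = {0, 3, 5, 8, 12, 13, 17, 18}


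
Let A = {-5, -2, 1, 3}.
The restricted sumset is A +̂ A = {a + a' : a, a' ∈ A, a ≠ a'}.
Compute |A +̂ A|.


Restricted sumset: A +̂ A = {a + a' : a ∈ A, a' ∈ A, a ≠ a'}.
Equivalently, take A + A and drop any sum 2a that is achievable ONLY as a + a for a ∈ A (i.e. sums representable only with equal summands).
Enumerate pairs (a, a') with a < a' (symmetric, so each unordered pair gives one sum; this covers all a ≠ a'):
  -5 + -2 = -7
  -5 + 1 = -4
  -5 + 3 = -2
  -2 + 1 = -1
  -2 + 3 = 1
  1 + 3 = 4
Collected distinct sums: {-7, -4, -2, -1, 1, 4}
|A +̂ A| = 6
(Reference bound: |A +̂ A| ≥ 2|A| - 3 for |A| ≥ 2, with |A| = 4 giving ≥ 5.)

|A +̂ A| = 6


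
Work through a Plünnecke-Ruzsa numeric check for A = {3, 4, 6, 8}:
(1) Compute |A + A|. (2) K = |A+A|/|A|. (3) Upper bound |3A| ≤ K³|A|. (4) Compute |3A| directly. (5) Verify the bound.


|A| = 4.
Step 1: Compute A + A by enumerating all 16 pairs.
A + A = {6, 7, 8, 9, 10, 11, 12, 14, 16}, so |A + A| = 9.
Step 2: Doubling constant K = |A + A|/|A| = 9/4 = 9/4 ≈ 2.2500.
Step 3: Plünnecke-Ruzsa gives |3A| ≤ K³·|A| = (2.2500)³ · 4 ≈ 45.5625.
Step 4: Compute 3A = A + A + A directly by enumerating all triples (a,b,c) ∈ A³; |3A| = 14.
Step 5: Check 14 ≤ 45.5625? Yes ✓.

K = 9/4, Plünnecke-Ruzsa bound K³|A| ≈ 45.5625, |3A| = 14, inequality holds.


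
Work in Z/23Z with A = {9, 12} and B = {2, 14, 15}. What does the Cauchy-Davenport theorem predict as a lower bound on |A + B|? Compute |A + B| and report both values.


Cauchy-Davenport: |A + B| ≥ min(p, |A| + |B| - 1) for A, B nonempty in Z/pZ.
|A| = 2, |B| = 3, p = 23.
CD lower bound = min(23, 2 + 3 - 1) = min(23, 4) = 4.
Compute A + B mod 23 directly:
a = 9: 9+2=11, 9+14=0, 9+15=1
a = 12: 12+2=14, 12+14=3, 12+15=4
A + B = {0, 1, 3, 4, 11, 14}, so |A + B| = 6.
Verify: 6 ≥ 4? Yes ✓.

CD lower bound = 4, actual |A + B| = 6.


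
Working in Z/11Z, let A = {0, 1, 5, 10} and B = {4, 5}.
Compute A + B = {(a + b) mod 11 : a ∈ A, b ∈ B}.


Work in Z/11Z: reduce every sum a + b modulo 11.
Enumerate all 8 pairs:
a = 0: 0+4=4, 0+5=5
a = 1: 1+4=5, 1+5=6
a = 5: 5+4=9, 5+5=10
a = 10: 10+4=3, 10+5=4
Distinct residues collected: {3, 4, 5, 6, 9, 10}
|A + B| = 6 (out of 11 total residues).

A + B = {3, 4, 5, 6, 9, 10}


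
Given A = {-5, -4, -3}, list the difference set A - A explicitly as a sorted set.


A - A = {a - a' : a, a' ∈ A}.
Compute a - a' for each ordered pair (a, a'):
a = -5: -5--5=0, -5--4=-1, -5--3=-2
a = -4: -4--5=1, -4--4=0, -4--3=-1
a = -3: -3--5=2, -3--4=1, -3--3=0
Collecting distinct values (and noting 0 appears from a-a):
A - A = {-2, -1, 0, 1, 2}
|A - A| = 5

A - A = {-2, -1, 0, 1, 2}


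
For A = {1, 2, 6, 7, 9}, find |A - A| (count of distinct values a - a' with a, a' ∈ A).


A - A = {a - a' : a, a' ∈ A}; |A| = 5.
Bounds: 2|A|-1 ≤ |A - A| ≤ |A|² - |A| + 1, i.e. 9 ≤ |A - A| ≤ 21.
Note: 0 ∈ A - A always (from a - a). The set is symmetric: if d ∈ A - A then -d ∈ A - A.
Enumerate nonzero differences d = a - a' with a > a' (then include -d):
Positive differences: {1, 2, 3, 4, 5, 6, 7, 8}
Full difference set: {0} ∪ (positive diffs) ∪ (negative diffs).
|A - A| = 1 + 2·8 = 17 (matches direct enumeration: 17).

|A - A| = 17


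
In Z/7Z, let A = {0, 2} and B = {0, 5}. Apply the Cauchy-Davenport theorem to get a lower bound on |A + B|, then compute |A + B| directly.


Cauchy-Davenport: |A + B| ≥ min(p, |A| + |B| - 1) for A, B nonempty in Z/pZ.
|A| = 2, |B| = 2, p = 7.
CD lower bound = min(7, 2 + 2 - 1) = min(7, 3) = 3.
Compute A + B mod 7 directly:
a = 0: 0+0=0, 0+5=5
a = 2: 2+0=2, 2+5=0
A + B = {0, 2, 5}, so |A + B| = 3.
Verify: 3 ≥ 3? Yes ✓.

CD lower bound = 3, actual |A + B| = 3.


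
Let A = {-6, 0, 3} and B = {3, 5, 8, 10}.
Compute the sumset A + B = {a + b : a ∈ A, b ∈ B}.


A + B = {a + b : a ∈ A, b ∈ B}.
Enumerate all |A|·|B| = 3·4 = 12 pairs (a, b) and collect distinct sums.
a = -6: -6+3=-3, -6+5=-1, -6+8=2, -6+10=4
a = 0: 0+3=3, 0+5=5, 0+8=8, 0+10=10
a = 3: 3+3=6, 3+5=8, 3+8=11, 3+10=13
Collecting distinct sums: A + B = {-3, -1, 2, 3, 4, 5, 6, 8, 10, 11, 13}
|A + B| = 11

A + B = {-3, -1, 2, 3, 4, 5, 6, 8, 10, 11, 13}


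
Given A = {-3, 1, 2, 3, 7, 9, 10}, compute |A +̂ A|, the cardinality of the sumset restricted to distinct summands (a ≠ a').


Restricted sumset: A +̂ A = {a + a' : a ∈ A, a' ∈ A, a ≠ a'}.
Equivalently, take A + A and drop any sum 2a that is achievable ONLY as a + a for a ∈ A (i.e. sums representable only with equal summands).
Enumerate pairs (a, a') with a < a' (symmetric, so each unordered pair gives one sum; this covers all a ≠ a'):
  -3 + 1 = -2
  -3 + 2 = -1
  -3 + 3 = 0
  -3 + 7 = 4
  -3 + 9 = 6
  -3 + 10 = 7
  1 + 2 = 3
  1 + 3 = 4
  1 + 7 = 8
  1 + 9 = 10
  1 + 10 = 11
  2 + 3 = 5
  2 + 7 = 9
  2 + 9 = 11
  2 + 10 = 12
  3 + 7 = 10
  3 + 9 = 12
  3 + 10 = 13
  7 + 9 = 16
  7 + 10 = 17
  9 + 10 = 19
Collected distinct sums: {-2, -1, 0, 3, 4, 5, 6, 7, 8, 9, 10, 11, 12, 13, 16, 17, 19}
|A +̂ A| = 17
(Reference bound: |A +̂ A| ≥ 2|A| - 3 for |A| ≥ 2, with |A| = 7 giving ≥ 11.)

|A +̂ A| = 17


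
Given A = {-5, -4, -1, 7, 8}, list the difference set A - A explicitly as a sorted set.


A - A = {a - a' : a, a' ∈ A}.
Compute a - a' for each ordered pair (a, a'):
a = -5: -5--5=0, -5--4=-1, -5--1=-4, -5-7=-12, -5-8=-13
a = -4: -4--5=1, -4--4=0, -4--1=-3, -4-7=-11, -4-8=-12
a = -1: -1--5=4, -1--4=3, -1--1=0, -1-7=-8, -1-8=-9
a = 7: 7--5=12, 7--4=11, 7--1=8, 7-7=0, 7-8=-1
a = 8: 8--5=13, 8--4=12, 8--1=9, 8-7=1, 8-8=0
Collecting distinct values (and noting 0 appears from a-a):
A - A = {-13, -12, -11, -9, -8, -4, -3, -1, 0, 1, 3, 4, 8, 9, 11, 12, 13}
|A - A| = 17

A - A = {-13, -12, -11, -9, -8, -4, -3, -1, 0, 1, 3, 4, 8, 9, 11, 12, 13}


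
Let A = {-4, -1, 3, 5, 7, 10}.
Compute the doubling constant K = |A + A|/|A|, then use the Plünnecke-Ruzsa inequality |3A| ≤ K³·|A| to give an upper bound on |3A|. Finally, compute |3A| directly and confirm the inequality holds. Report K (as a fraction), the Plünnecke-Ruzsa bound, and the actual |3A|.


|A| = 6.
Step 1: Compute A + A by enumerating all 36 pairs.
A + A = {-8, -5, -2, -1, 1, 2, 3, 4, 6, 8, 9, 10, 12, 13, 14, 15, 17, 20}, so |A + A| = 18.
Step 2: Doubling constant K = |A + A|/|A| = 18/6 = 18/6 ≈ 3.0000.
Step 3: Plünnecke-Ruzsa gives |3A| ≤ K³·|A| = (3.0000)³ · 6 ≈ 162.0000.
Step 4: Compute 3A = A + A + A directly by enumerating all triples (a,b,c) ∈ A³; |3A| = 35.
Step 5: Check 35 ≤ 162.0000? Yes ✓.

K = 18/6, Plünnecke-Ruzsa bound K³|A| ≈ 162.0000, |3A| = 35, inequality holds.


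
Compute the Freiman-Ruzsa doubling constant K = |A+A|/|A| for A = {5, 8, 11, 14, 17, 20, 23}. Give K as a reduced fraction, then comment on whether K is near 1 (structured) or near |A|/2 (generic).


|A| = 7.
Compute A + A by enumerating all 49 pairs.
A + A = {10, 13, 16, 19, 22, 25, 28, 31, 34, 37, 40, 43, 46}, so |A + A| = 13.
K = |A + A| / |A| = 13/7 (already in lowest terms) ≈ 1.8571.
Reference: AP of size 7 gives K = 13/7 ≈ 1.8571; a fully generic set of size 7 gives K ≈ 4.0000.

|A| = 7, |A + A| = 13, K = 13/7.


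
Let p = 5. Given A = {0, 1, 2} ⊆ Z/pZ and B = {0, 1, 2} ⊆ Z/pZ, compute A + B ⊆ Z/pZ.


Work in Z/5Z: reduce every sum a + b modulo 5.
Enumerate all 9 pairs:
a = 0: 0+0=0, 0+1=1, 0+2=2
a = 1: 1+0=1, 1+1=2, 1+2=3
a = 2: 2+0=2, 2+1=3, 2+2=4
Distinct residues collected: {0, 1, 2, 3, 4}
|A + B| = 5 (out of 5 total residues).

A + B = {0, 1, 2, 3, 4}


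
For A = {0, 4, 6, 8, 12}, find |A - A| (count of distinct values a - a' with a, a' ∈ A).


A - A = {a - a' : a, a' ∈ A}; |A| = 5.
Bounds: 2|A|-1 ≤ |A - A| ≤ |A|² - |A| + 1, i.e. 9 ≤ |A - A| ≤ 21.
Note: 0 ∈ A - A always (from a - a). The set is symmetric: if d ∈ A - A then -d ∈ A - A.
Enumerate nonzero differences d = a - a' with a > a' (then include -d):
Positive differences: {2, 4, 6, 8, 12}
Full difference set: {0} ∪ (positive diffs) ∪ (negative diffs).
|A - A| = 1 + 2·5 = 11 (matches direct enumeration: 11).

|A - A| = 11


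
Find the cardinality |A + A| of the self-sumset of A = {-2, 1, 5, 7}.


A + A = {a + a' : a, a' ∈ A}; |A| = 4.
General bounds: 2|A| - 1 ≤ |A + A| ≤ |A|(|A|+1)/2, i.e. 7 ≤ |A + A| ≤ 10.
Lower bound 2|A|-1 is attained iff A is an arithmetic progression.
Enumerate sums a + a' for a ≤ a' (symmetric, so this suffices):
a = -2: -2+-2=-4, -2+1=-1, -2+5=3, -2+7=5
a = 1: 1+1=2, 1+5=6, 1+7=8
a = 5: 5+5=10, 5+7=12
a = 7: 7+7=14
Distinct sums: {-4, -1, 2, 3, 5, 6, 8, 10, 12, 14}
|A + A| = 10

|A + A| = 10


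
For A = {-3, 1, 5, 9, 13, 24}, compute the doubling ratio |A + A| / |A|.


|A| = 6.
Compute A + A by enumerating all 36 pairs.
A + A = {-6, -2, 2, 6, 10, 14, 18, 21, 22, 25, 26, 29, 33, 37, 48}, so |A + A| = 15.
K = |A + A| / |A| = 15/6 = 5/2 ≈ 2.5000.
Reference: AP of size 6 gives K = 11/6 ≈ 1.8333; a fully generic set of size 6 gives K ≈ 3.5000.

|A| = 6, |A + A| = 15, K = 15/6 = 5/2.


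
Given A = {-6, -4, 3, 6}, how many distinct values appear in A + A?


A + A = {a + a' : a, a' ∈ A}; |A| = 4.
General bounds: 2|A| - 1 ≤ |A + A| ≤ |A|(|A|+1)/2, i.e. 7 ≤ |A + A| ≤ 10.
Lower bound 2|A|-1 is attained iff A is an arithmetic progression.
Enumerate sums a + a' for a ≤ a' (symmetric, so this suffices):
a = -6: -6+-6=-12, -6+-4=-10, -6+3=-3, -6+6=0
a = -4: -4+-4=-8, -4+3=-1, -4+6=2
a = 3: 3+3=6, 3+6=9
a = 6: 6+6=12
Distinct sums: {-12, -10, -8, -3, -1, 0, 2, 6, 9, 12}
|A + A| = 10

|A + A| = 10


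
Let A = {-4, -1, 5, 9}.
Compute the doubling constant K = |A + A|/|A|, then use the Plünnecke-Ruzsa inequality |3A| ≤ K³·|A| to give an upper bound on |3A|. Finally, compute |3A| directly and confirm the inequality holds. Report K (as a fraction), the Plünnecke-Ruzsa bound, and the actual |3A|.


|A| = 4.
Step 1: Compute A + A by enumerating all 16 pairs.
A + A = {-8, -5, -2, 1, 4, 5, 8, 10, 14, 18}, so |A + A| = 10.
Step 2: Doubling constant K = |A + A|/|A| = 10/4 = 10/4 ≈ 2.5000.
Step 3: Plünnecke-Ruzsa gives |3A| ≤ K³·|A| = (2.5000)³ · 4 ≈ 62.5000.
Step 4: Compute 3A = A + A + A directly by enumerating all triples (a,b,c) ∈ A³; |3A| = 19.
Step 5: Check 19 ≤ 62.5000? Yes ✓.

K = 10/4, Plünnecke-Ruzsa bound K³|A| ≈ 62.5000, |3A| = 19, inequality holds.


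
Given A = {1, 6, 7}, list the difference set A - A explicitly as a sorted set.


A - A = {a - a' : a, a' ∈ A}.
Compute a - a' for each ordered pair (a, a'):
a = 1: 1-1=0, 1-6=-5, 1-7=-6
a = 6: 6-1=5, 6-6=0, 6-7=-1
a = 7: 7-1=6, 7-6=1, 7-7=0
Collecting distinct values (and noting 0 appears from a-a):
A - A = {-6, -5, -1, 0, 1, 5, 6}
|A - A| = 7

A - A = {-6, -5, -1, 0, 1, 5, 6}


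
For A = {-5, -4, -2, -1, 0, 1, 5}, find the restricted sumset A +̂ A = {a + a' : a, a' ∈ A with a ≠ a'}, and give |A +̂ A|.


Restricted sumset: A +̂ A = {a + a' : a ∈ A, a' ∈ A, a ≠ a'}.
Equivalently, take A + A and drop any sum 2a that is achievable ONLY as a + a for a ∈ A (i.e. sums representable only with equal summands).
Enumerate pairs (a, a') with a < a' (symmetric, so each unordered pair gives one sum; this covers all a ≠ a'):
  -5 + -4 = -9
  -5 + -2 = -7
  -5 + -1 = -6
  -5 + 0 = -5
  -5 + 1 = -4
  -5 + 5 = 0
  -4 + -2 = -6
  -4 + -1 = -5
  -4 + 0 = -4
  -4 + 1 = -3
  -4 + 5 = 1
  -2 + -1 = -3
  -2 + 0 = -2
  -2 + 1 = -1
  -2 + 5 = 3
  -1 + 0 = -1
  -1 + 1 = 0
  -1 + 5 = 4
  0 + 1 = 1
  0 + 5 = 5
  1 + 5 = 6
Collected distinct sums: {-9, -7, -6, -5, -4, -3, -2, -1, 0, 1, 3, 4, 5, 6}
|A +̂ A| = 14
(Reference bound: |A +̂ A| ≥ 2|A| - 3 for |A| ≥ 2, with |A| = 7 giving ≥ 11.)

|A +̂ A| = 14


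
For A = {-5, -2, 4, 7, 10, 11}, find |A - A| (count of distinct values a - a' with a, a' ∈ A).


A - A = {a - a' : a, a' ∈ A}; |A| = 6.
Bounds: 2|A|-1 ≤ |A - A| ≤ |A|² - |A| + 1, i.e. 11 ≤ |A - A| ≤ 31.
Note: 0 ∈ A - A always (from a - a). The set is symmetric: if d ∈ A - A then -d ∈ A - A.
Enumerate nonzero differences d = a - a' with a > a' (then include -d):
Positive differences: {1, 3, 4, 6, 7, 9, 12, 13, 15, 16}
Full difference set: {0} ∪ (positive diffs) ∪ (negative diffs).
|A - A| = 1 + 2·10 = 21 (matches direct enumeration: 21).

|A - A| = 21


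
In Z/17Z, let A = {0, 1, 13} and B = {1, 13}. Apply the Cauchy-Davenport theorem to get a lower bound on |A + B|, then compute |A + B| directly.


Cauchy-Davenport: |A + B| ≥ min(p, |A| + |B| - 1) for A, B nonempty in Z/pZ.
|A| = 3, |B| = 2, p = 17.
CD lower bound = min(17, 3 + 2 - 1) = min(17, 4) = 4.
Compute A + B mod 17 directly:
a = 0: 0+1=1, 0+13=13
a = 1: 1+1=2, 1+13=14
a = 13: 13+1=14, 13+13=9
A + B = {1, 2, 9, 13, 14}, so |A + B| = 5.
Verify: 5 ≥ 4? Yes ✓.

CD lower bound = 4, actual |A + B| = 5.


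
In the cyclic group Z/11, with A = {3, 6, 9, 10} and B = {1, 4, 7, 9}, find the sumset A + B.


Work in Z/11Z: reduce every sum a + b modulo 11.
Enumerate all 16 pairs:
a = 3: 3+1=4, 3+4=7, 3+7=10, 3+9=1
a = 6: 6+1=7, 6+4=10, 6+7=2, 6+9=4
a = 9: 9+1=10, 9+4=2, 9+7=5, 9+9=7
a = 10: 10+1=0, 10+4=3, 10+7=6, 10+9=8
Distinct residues collected: {0, 1, 2, 3, 4, 5, 6, 7, 8, 10}
|A + B| = 10 (out of 11 total residues).

A + B = {0, 1, 2, 3, 4, 5, 6, 7, 8, 10}


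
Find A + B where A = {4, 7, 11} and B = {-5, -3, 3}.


A + B = {a + b : a ∈ A, b ∈ B}.
Enumerate all |A|·|B| = 3·3 = 9 pairs (a, b) and collect distinct sums.
a = 4: 4+-5=-1, 4+-3=1, 4+3=7
a = 7: 7+-5=2, 7+-3=4, 7+3=10
a = 11: 11+-5=6, 11+-3=8, 11+3=14
Collecting distinct sums: A + B = {-1, 1, 2, 4, 6, 7, 8, 10, 14}
|A + B| = 9

A + B = {-1, 1, 2, 4, 6, 7, 8, 10, 14}


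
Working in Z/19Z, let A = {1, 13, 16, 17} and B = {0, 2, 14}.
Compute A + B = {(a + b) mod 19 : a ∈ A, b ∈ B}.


Work in Z/19Z: reduce every sum a + b modulo 19.
Enumerate all 12 pairs:
a = 1: 1+0=1, 1+2=3, 1+14=15
a = 13: 13+0=13, 13+2=15, 13+14=8
a = 16: 16+0=16, 16+2=18, 16+14=11
a = 17: 17+0=17, 17+2=0, 17+14=12
Distinct residues collected: {0, 1, 3, 8, 11, 12, 13, 15, 16, 17, 18}
|A + B| = 11 (out of 19 total residues).

A + B = {0, 1, 3, 8, 11, 12, 13, 15, 16, 17, 18}


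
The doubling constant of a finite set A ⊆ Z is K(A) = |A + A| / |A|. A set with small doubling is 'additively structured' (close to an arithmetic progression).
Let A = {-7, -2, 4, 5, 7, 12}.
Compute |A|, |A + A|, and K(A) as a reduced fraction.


|A| = 6.
Compute A + A by enumerating all 36 pairs.
A + A = {-14, -9, -4, -3, -2, 0, 2, 3, 5, 8, 9, 10, 11, 12, 14, 16, 17, 19, 24}, so |A + A| = 19.
K = |A + A| / |A| = 19/6 (already in lowest terms) ≈ 3.1667.
Reference: AP of size 6 gives K = 11/6 ≈ 1.8333; a fully generic set of size 6 gives K ≈ 3.5000.

|A| = 6, |A + A| = 19, K = 19/6.


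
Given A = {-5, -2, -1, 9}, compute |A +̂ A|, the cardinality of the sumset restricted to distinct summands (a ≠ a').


Restricted sumset: A +̂ A = {a + a' : a ∈ A, a' ∈ A, a ≠ a'}.
Equivalently, take A + A and drop any sum 2a that is achievable ONLY as a + a for a ∈ A (i.e. sums representable only with equal summands).
Enumerate pairs (a, a') with a < a' (symmetric, so each unordered pair gives one sum; this covers all a ≠ a'):
  -5 + -2 = -7
  -5 + -1 = -6
  -5 + 9 = 4
  -2 + -1 = -3
  -2 + 9 = 7
  -1 + 9 = 8
Collected distinct sums: {-7, -6, -3, 4, 7, 8}
|A +̂ A| = 6
(Reference bound: |A +̂ A| ≥ 2|A| - 3 for |A| ≥ 2, with |A| = 4 giving ≥ 5.)

|A +̂ A| = 6


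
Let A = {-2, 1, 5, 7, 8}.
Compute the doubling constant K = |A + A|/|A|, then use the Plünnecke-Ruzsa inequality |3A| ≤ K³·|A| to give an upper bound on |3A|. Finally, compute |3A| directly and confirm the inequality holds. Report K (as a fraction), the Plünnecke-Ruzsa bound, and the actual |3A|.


|A| = 5.
Step 1: Compute A + A by enumerating all 25 pairs.
A + A = {-4, -1, 2, 3, 5, 6, 8, 9, 10, 12, 13, 14, 15, 16}, so |A + A| = 14.
Step 2: Doubling constant K = |A + A|/|A| = 14/5 = 14/5 ≈ 2.8000.
Step 3: Plünnecke-Ruzsa gives |3A| ≤ K³·|A| = (2.8000)³ · 5 ≈ 109.7600.
Step 4: Compute 3A = A + A + A directly by enumerating all triples (a,b,c) ∈ A³; |3A| = 25.
Step 5: Check 25 ≤ 109.7600? Yes ✓.

K = 14/5, Plünnecke-Ruzsa bound K³|A| ≈ 109.7600, |3A| = 25, inequality holds.


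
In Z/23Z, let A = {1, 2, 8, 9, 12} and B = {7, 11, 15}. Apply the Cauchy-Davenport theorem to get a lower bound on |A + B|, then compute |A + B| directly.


Cauchy-Davenport: |A + B| ≥ min(p, |A| + |B| - 1) for A, B nonempty in Z/pZ.
|A| = 5, |B| = 3, p = 23.
CD lower bound = min(23, 5 + 3 - 1) = min(23, 7) = 7.
Compute A + B mod 23 directly:
a = 1: 1+7=8, 1+11=12, 1+15=16
a = 2: 2+7=9, 2+11=13, 2+15=17
a = 8: 8+7=15, 8+11=19, 8+15=0
a = 9: 9+7=16, 9+11=20, 9+15=1
a = 12: 12+7=19, 12+11=0, 12+15=4
A + B = {0, 1, 4, 8, 9, 12, 13, 15, 16, 17, 19, 20}, so |A + B| = 12.
Verify: 12 ≥ 7? Yes ✓.

CD lower bound = 7, actual |A + B| = 12.


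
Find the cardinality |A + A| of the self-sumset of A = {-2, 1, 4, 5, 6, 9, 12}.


A + A = {a + a' : a, a' ∈ A}; |A| = 7.
General bounds: 2|A| - 1 ≤ |A + A| ≤ |A|(|A|+1)/2, i.e. 13 ≤ |A + A| ≤ 28.
Lower bound 2|A|-1 is attained iff A is an arithmetic progression.
Enumerate sums a + a' for a ≤ a' (symmetric, so this suffices):
a = -2: -2+-2=-4, -2+1=-1, -2+4=2, -2+5=3, -2+6=4, -2+9=7, -2+12=10
a = 1: 1+1=2, 1+4=5, 1+5=6, 1+6=7, 1+9=10, 1+12=13
a = 4: 4+4=8, 4+5=9, 4+6=10, 4+9=13, 4+12=16
a = 5: 5+5=10, 5+6=11, 5+9=14, 5+12=17
a = 6: 6+6=12, 6+9=15, 6+12=18
a = 9: 9+9=18, 9+12=21
a = 12: 12+12=24
Distinct sums: {-4, -1, 2, 3, 4, 5, 6, 7, 8, 9, 10, 11, 12, 13, 14, 15, 16, 17, 18, 21, 24}
|A + A| = 21

|A + A| = 21
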